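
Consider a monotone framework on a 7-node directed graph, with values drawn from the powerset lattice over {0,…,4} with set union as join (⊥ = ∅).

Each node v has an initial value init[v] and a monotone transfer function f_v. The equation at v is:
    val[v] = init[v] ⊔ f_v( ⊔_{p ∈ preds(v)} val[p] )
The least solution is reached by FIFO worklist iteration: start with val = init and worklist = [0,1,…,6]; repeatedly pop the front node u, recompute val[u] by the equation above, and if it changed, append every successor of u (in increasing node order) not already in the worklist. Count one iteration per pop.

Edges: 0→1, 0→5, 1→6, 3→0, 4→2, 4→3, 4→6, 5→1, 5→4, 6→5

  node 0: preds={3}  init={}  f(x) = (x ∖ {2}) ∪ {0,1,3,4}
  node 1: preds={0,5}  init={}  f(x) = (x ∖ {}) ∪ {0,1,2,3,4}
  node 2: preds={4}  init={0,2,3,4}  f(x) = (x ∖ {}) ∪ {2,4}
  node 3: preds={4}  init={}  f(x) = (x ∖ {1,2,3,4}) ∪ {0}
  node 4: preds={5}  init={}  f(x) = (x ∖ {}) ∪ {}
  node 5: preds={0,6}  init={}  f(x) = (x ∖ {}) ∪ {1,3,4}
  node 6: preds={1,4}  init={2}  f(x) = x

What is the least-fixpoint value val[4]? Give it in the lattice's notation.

{0,1,2,3,4}

Worklist (14 pops):
  #1 pop 0: in={} → {0,1,3,4} (was {}); enqueue []
  #2 pop 1: in={0,1,3,4} → {0,1,2,3,4} (was {}); enqueue []
  #3 pop 2: in={} → {0,2,3,4} (no change)
  #4 pop 3: in={} → {0} (was {}); enqueue [0]
  #5 pop 4: in={} → {} (no change)
  #6 pop 5: in={0,1,2,3,4} → {0,1,2,3,4} (was {}); enqueue [1,4]
  #7 pop 6: in={0,1,2,3,4} → {0,1,2,3,4} (was {2}); enqueue [5]
  #8 pop 0: in={0} → {0,1,3,4} (no change)
  #9 pop 1: in={0,1,2,3,4} → {0,1,2,3,4} (no change)
  #10 pop 4: in={0,1,2,3,4} → {0,1,2,3,4} (was {}); enqueue [2,3,6]
  #11 pop 5: in={0,1,2,3,4} → {0,1,2,3,4} (no change)
  #12 pop 2: in={0,1,2,3,4} → {0,1,2,3,4} (was {0,2,3,4}); enqueue []
  #13 pop 3: in={0,1,2,3,4} → {0} (no change)
  #14 pop 6: in={0,1,2,3,4} → {0,1,2,3,4} (no change)

Fixpoint:
  val[0] = {0,1,3,4}
  val[1] = {0,1,2,3,4}
  val[2] = {0,1,2,3,4}
  val[3] = {0}
  val[4] = {0,1,2,3,4}
  val[5] = {0,1,2,3,4}
  val[6] = {0,1,2,3,4}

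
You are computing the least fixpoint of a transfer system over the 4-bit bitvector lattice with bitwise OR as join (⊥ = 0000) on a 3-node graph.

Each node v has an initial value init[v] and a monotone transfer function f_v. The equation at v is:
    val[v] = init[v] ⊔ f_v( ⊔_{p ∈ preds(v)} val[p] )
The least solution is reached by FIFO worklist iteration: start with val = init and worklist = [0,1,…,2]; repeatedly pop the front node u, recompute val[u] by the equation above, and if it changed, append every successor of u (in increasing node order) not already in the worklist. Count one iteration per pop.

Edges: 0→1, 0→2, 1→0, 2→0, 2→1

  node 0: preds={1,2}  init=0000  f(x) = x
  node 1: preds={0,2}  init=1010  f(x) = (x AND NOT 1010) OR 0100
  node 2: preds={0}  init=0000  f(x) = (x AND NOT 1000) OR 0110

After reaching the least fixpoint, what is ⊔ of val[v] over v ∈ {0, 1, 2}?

1110

Worklist (6 pops):
  #1 pop 0: in=1010 → 1010 (was 0000); enqueue []
  #2 pop 1: in=1010 → 1110 (was 1010); enqueue [0]
  #3 pop 2: in=1010 → 0110 (was 0000); enqueue [1]
  #4 pop 0: in=1110 → 1110 (was 1010); enqueue [2]
  #5 pop 1: in=1110 → 1110 (no change)
  #6 pop 2: in=1110 → 0110 (no change)

Fixpoint:
  val[0] = 1110
  val[1] = 1110
  val[2] = 0110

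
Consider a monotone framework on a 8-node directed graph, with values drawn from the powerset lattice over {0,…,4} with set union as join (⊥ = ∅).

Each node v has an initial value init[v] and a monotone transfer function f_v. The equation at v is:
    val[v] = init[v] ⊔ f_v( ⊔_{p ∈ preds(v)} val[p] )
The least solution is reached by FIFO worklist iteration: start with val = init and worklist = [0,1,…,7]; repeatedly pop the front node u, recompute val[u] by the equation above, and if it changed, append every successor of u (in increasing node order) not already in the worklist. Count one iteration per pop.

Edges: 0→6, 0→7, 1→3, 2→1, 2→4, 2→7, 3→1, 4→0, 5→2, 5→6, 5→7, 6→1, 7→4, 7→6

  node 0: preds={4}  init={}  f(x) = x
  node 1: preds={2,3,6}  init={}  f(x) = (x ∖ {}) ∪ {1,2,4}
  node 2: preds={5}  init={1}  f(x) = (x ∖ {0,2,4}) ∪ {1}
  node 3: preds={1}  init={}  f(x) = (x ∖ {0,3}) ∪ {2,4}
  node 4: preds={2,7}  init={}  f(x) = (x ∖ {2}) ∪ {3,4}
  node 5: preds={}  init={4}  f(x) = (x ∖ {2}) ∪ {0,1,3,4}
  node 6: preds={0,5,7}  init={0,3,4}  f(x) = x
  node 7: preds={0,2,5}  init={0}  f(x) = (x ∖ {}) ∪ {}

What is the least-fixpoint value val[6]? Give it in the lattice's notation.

{0,1,3,4}

Trace (15 dequeues):
  [1] u=0 | in {} | out {} | ==
  [2] u=1 | in {0,1,3,4} | out {0,1,2,3,4} | prev {} | push {}
  [3] u=2 | in {4} | out {1} | ==
  [4] u=3 | in {0,1,2,3,4} | out {1,2,4} | prev {} | push {1}
  [5] u=4 | in {0,1} | out {0,1,3,4} | prev {} | push {0}
  [6] u=5 | in {} | out {0,1,3,4} | prev {4} | push {2}
  [7] u=6 | in {0,1,3,4} | out {0,1,3,4} | prev {0,3,4} | push {}
  [8] u=7 | in {0,1,3,4} | out {0,1,3,4} | prev {0} | push {4,6}
  [9] u=1 | in {0,1,2,3,4} | out {0,1,2,3,4} | ==
  [10] u=0 | in {0,1,3,4} | out {0,1,3,4} | prev {} | push {7}
  [11] u=2 | in {0,1,3,4} | out {1,3} | prev {1} | push {1}
  [12] u=4 | in {0,1,3,4} | out {0,1,3,4} | ==
  [13] u=6 | in {0,1,3,4} | out {0,1,3,4} | ==
  [14] u=7 | in {0,1,3,4} | out {0,1,3,4} | ==
  [15] u=1 | in {0,1,2,3,4} | out {0,1,2,3,4} | ==

Converged values:
  [0] {0,1,3,4}
  [1] {0,1,2,3,4}
  [2] {1,3}
  [3] {1,2,4}
  [4] {0,1,3,4}
  [5] {0,1,3,4}
  [6] {0,1,3,4}
  [7] {0,1,3,4}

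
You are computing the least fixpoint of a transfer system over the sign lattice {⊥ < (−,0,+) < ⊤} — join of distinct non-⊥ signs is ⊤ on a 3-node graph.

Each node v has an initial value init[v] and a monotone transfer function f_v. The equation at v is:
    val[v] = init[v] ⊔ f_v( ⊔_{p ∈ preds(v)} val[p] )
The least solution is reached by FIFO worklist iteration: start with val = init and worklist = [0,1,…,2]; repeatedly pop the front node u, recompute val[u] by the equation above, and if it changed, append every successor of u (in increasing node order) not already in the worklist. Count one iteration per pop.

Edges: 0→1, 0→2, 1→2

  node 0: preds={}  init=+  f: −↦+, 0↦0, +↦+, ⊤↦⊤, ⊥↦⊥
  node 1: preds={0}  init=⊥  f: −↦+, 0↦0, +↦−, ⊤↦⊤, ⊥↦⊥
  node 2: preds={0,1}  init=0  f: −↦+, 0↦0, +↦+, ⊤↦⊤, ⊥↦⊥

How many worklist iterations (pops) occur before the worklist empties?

Iteration log — 3 steps:
  step 1. node 0  ⊔preds=⊥  new=+  stable
  step 2. node 1  ⊔preds=+  new=−  old=⊥  +wl: 
  step 3. node 2  ⊔preds=⊤  new=⊤  old=0  +wl: 

Least fixpoint reached:
  node 0: +
  node 1: −
  node 2: ⊤

3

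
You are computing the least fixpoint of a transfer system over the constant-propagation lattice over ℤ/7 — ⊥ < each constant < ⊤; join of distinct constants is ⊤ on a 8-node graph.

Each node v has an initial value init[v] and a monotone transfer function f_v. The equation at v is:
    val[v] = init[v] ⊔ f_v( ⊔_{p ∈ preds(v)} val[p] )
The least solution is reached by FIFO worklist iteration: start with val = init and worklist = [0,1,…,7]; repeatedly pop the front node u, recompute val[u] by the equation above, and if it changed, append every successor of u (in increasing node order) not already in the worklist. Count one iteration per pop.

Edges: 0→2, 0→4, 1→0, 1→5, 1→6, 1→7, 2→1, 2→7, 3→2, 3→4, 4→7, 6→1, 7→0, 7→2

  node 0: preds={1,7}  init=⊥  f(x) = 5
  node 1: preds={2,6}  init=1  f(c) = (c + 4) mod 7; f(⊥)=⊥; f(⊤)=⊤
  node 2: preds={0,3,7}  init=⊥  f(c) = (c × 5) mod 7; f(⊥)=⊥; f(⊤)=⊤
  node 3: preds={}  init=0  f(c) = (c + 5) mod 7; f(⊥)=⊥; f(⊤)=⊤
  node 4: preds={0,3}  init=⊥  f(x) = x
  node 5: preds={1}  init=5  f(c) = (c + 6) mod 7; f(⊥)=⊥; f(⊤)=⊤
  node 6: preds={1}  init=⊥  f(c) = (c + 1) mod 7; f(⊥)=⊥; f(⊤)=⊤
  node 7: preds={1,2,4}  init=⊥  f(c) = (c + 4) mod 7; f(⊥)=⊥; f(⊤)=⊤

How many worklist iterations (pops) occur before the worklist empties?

15

Worklist (15 pops):
  #1 pop 0: in=1 → 5 (was ⊥); enqueue []
  #2 pop 1: in=⊥ → 1 (no change)
  #3 pop 2: in=⊤ → ⊤ (was ⊥); enqueue [1]
  #4 pop 3: in=⊥ → 0 (no change)
  #5 pop 4: in=⊤ → ⊤ (was ⊥); enqueue []
  #6 pop 5: in=1 → ⊤ (was 5); enqueue []
  #7 pop 6: in=1 → 2 (was ⊥); enqueue []
  #8 pop 7: in=⊤ → ⊤ (was ⊥); enqueue [0,2]
  #9 pop 1: in=⊤ → ⊤ (was 1); enqueue [5,6,7]
  #10 pop 0: in=⊤ → 5 (no change)
  #11 pop 2: in=⊤ → ⊤ (no change)
  #12 pop 5: in=⊤ → ⊤ (no change)
  #13 pop 6: in=⊤ → ⊤ (was 2); enqueue [1]
  #14 pop 7: in=⊤ → ⊤ (no change)
  #15 pop 1: in=⊤ → ⊤ (no change)

Fixpoint:
  val[0] = 5
  val[1] = ⊤
  val[2] = ⊤
  val[3] = 0
  val[4] = ⊤
  val[5] = ⊤
  val[6] = ⊤
  val[7] = ⊤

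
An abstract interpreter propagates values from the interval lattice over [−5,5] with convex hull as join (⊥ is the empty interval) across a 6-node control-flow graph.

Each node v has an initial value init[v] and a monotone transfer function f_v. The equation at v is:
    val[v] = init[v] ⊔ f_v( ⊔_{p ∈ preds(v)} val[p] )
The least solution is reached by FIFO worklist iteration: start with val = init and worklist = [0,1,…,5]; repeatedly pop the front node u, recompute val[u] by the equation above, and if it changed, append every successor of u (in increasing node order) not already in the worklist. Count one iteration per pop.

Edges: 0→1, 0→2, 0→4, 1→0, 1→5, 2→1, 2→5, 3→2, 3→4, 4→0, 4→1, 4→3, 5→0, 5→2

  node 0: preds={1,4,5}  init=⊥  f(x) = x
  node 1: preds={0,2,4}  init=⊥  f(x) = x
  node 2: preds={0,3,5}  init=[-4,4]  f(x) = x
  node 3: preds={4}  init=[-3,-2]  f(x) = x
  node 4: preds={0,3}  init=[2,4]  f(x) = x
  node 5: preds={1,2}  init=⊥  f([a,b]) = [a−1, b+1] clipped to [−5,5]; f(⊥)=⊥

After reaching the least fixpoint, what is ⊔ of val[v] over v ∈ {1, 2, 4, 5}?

Worklist (17 pops):
  #1 pop 0: in=[2,4] → [2,4] (was ⊥); enqueue []
  #2 pop 1: in=[-4,4] → [-4,4] (was ⊥); enqueue [0]
  #3 pop 2: in=[-3,4] → [-4,4] (no change)
  #4 pop 3: in=[2,4] → [-3,4] (was [-3,-2]); enqueue [2]
  #5 pop 4: in=[-3,4] → [-3,4] (was [2,4]); enqueue [1,3]
  #6 pop 5: in=[-4,4] → [-5,5] (was ⊥); enqueue []
  #7 pop 0: in=[-5,5] → [-5,5] (was [2,4]); enqueue [4]
  #8 pop 2: in=[-5,5] → [-5,5] (was [-4,4]); enqueue [5]
  #9 pop 1: in=[-5,5] → [-5,5] (was [-4,4]); enqueue [0]
  #10 pop 3: in=[-3,4] → [-3,4] (no change)
  #11 pop 4: in=[-5,5] → [-5,5] (was [-3,4]); enqueue [1,3]
  #12 pop 5: in=[-5,5] → [-5,5] (no change)
  #13 pop 0: in=[-5,5] → [-5,5] (no change)
  #14 pop 1: in=[-5,5] → [-5,5] (no change)
  #15 pop 3: in=[-5,5] → [-5,5] (was [-3,4]); enqueue [2,4]
  #16 pop 2: in=[-5,5] → [-5,5] (no change)
  #17 pop 4: in=[-5,5] → [-5,5] (no change)

Fixpoint:
  val[0] = [-5,5]
  val[1] = [-5,5]
  val[2] = [-5,5]
  val[3] = [-5,5]
  val[4] = [-5,5]
  val[5] = [-5,5]

[-5,5]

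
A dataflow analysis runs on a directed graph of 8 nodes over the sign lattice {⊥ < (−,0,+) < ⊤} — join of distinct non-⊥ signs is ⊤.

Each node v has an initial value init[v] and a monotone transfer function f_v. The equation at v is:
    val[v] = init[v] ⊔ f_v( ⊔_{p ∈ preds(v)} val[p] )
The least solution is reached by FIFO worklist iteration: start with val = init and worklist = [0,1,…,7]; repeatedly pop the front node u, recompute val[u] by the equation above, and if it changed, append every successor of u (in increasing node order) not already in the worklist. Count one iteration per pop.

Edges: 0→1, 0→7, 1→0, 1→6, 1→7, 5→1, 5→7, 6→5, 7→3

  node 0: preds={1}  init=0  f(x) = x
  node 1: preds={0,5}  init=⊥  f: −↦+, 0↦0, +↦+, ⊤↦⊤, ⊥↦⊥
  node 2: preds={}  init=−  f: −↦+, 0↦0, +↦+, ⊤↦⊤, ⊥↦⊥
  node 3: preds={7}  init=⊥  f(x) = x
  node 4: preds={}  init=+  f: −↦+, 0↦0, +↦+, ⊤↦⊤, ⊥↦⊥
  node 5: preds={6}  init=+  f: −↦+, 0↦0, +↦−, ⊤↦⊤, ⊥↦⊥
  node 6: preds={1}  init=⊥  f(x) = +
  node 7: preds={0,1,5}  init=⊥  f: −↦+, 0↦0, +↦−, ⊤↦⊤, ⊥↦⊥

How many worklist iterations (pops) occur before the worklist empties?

Worklist (13 pops):
  #1 pop 0: in=⊥ → 0 (no change)
  #2 pop 1: in=⊤ → ⊤ (was ⊥); enqueue [0]
  #3 pop 2: in=⊥ → − (no change)
  #4 pop 3: in=⊥ → ⊥ (no change)
  #5 pop 4: in=⊥ → + (no change)
  #6 pop 5: in=⊥ → + (no change)
  #7 pop 6: in=⊤ → + (was ⊥); enqueue [5]
  #8 pop 7: in=⊤ → ⊤ (was ⊥); enqueue [3]
  #9 pop 0: in=⊤ → ⊤ (was 0); enqueue [1,7]
  #10 pop 5: in=+ → ⊤ (was +); enqueue []
  #11 pop 3: in=⊤ → ⊤ (was ⊥); enqueue []
  #12 pop 1: in=⊤ → ⊤ (no change)
  #13 pop 7: in=⊤ → ⊤ (no change)

Fixpoint:
  val[0] = ⊤
  val[1] = ⊤
  val[2] = −
  val[3] = ⊤
  val[4] = +
  val[5] = ⊤
  val[6] = +
  val[7] = ⊤

13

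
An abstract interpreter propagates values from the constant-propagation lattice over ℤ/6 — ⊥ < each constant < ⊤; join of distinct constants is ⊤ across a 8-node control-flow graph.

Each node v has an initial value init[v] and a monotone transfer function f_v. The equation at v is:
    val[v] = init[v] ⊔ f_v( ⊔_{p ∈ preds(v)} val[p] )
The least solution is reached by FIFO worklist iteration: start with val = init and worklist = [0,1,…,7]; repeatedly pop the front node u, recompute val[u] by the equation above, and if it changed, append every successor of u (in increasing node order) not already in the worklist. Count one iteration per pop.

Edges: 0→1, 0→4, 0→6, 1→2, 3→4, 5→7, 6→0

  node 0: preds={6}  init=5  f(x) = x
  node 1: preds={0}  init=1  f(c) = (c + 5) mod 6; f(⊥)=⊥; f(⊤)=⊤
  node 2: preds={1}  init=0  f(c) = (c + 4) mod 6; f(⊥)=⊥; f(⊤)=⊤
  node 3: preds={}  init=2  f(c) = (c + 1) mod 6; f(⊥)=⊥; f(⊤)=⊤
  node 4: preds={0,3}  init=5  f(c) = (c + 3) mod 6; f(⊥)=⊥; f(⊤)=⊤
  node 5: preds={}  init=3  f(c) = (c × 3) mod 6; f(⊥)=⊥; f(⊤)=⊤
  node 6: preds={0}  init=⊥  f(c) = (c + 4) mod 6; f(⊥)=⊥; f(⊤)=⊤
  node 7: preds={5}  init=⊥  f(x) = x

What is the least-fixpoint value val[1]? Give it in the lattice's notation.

Iteration log — 13 steps:
  step 1. node 0  ⊔preds=⊥  new=5  stable
  step 2. node 1  ⊔preds=5  new=⊤  old=1  +wl: 
  step 3. node 2  ⊔preds=⊤  new=⊤  old=0  +wl: 
  step 4. node 3  ⊔preds=⊥  new=2  stable
  step 5. node 4  ⊔preds=⊤  new=⊤  old=5  +wl: 
  step 6. node 5  ⊔preds=⊥  new=3  stable
  step 7. node 6  ⊔preds=5  new=3  old=⊥  +wl: 0
  step 8. node 7  ⊔preds=3  new=3  old=⊥  +wl: 
  step 9. node 0  ⊔preds=3  new=⊤  old=5  +wl: 1,4,6
  step 10. node 1  ⊔preds=⊤  new=⊤  stable
  step 11. node 4  ⊔preds=⊤  new=⊤  stable
  step 12. node 6  ⊔preds=⊤  new=⊤  old=3  +wl: 0
  step 13. node 0  ⊔preds=⊤  new=⊤  stable

Least fixpoint reached:
  node 0: ⊤
  node 1: ⊤
  node 2: ⊤
  node 3: 2
  node 4: ⊤
  node 5: 3
  node 6: ⊤
  node 7: 3

⊤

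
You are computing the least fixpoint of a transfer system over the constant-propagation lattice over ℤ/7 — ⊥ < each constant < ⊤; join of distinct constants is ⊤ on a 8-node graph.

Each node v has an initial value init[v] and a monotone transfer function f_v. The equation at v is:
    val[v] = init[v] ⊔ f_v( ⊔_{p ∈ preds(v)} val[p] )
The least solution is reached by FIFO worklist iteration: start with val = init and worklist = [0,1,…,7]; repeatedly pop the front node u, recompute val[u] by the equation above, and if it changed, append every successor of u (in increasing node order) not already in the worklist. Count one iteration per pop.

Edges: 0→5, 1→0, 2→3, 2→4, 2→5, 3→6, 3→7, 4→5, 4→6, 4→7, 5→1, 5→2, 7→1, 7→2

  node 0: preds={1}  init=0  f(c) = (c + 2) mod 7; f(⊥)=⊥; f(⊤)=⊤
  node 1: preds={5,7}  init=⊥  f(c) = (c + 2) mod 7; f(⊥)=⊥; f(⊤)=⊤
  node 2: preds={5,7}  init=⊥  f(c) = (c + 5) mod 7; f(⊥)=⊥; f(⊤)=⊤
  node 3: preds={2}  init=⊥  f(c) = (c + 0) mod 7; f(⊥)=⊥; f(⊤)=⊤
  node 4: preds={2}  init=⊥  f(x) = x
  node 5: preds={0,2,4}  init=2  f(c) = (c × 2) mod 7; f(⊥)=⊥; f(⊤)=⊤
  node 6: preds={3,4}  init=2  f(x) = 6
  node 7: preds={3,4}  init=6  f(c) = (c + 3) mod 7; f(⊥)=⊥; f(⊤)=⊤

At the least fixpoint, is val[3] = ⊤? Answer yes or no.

yes

Worklist (12 pops):
  #1 pop 0: in=⊥ → 0 (no change)
  #2 pop 1: in=⊤ → ⊤ (was ⊥); enqueue [0]
  #3 pop 2: in=⊤ → ⊤ (was ⊥); enqueue []
  #4 pop 3: in=⊤ → ⊤ (was ⊥); enqueue []
  #5 pop 4: in=⊤ → ⊤ (was ⊥); enqueue []
  #6 pop 5: in=⊤ → ⊤ (was 2); enqueue [1,2]
  #7 pop 6: in=⊤ → ⊤ (was 2); enqueue []
  #8 pop 7: in=⊤ → ⊤ (was 6); enqueue []
  #9 pop 0: in=⊤ → ⊤ (was 0); enqueue [5]
  #10 pop 1: in=⊤ → ⊤ (no change)
  #11 pop 2: in=⊤ → ⊤ (no change)
  #12 pop 5: in=⊤ → ⊤ (no change)

Fixpoint:
  val[0] = ⊤
  val[1] = ⊤
  val[2] = ⊤
  val[3] = ⊤
  val[4] = ⊤
  val[5] = ⊤
  val[6] = ⊤
  val[7] = ⊤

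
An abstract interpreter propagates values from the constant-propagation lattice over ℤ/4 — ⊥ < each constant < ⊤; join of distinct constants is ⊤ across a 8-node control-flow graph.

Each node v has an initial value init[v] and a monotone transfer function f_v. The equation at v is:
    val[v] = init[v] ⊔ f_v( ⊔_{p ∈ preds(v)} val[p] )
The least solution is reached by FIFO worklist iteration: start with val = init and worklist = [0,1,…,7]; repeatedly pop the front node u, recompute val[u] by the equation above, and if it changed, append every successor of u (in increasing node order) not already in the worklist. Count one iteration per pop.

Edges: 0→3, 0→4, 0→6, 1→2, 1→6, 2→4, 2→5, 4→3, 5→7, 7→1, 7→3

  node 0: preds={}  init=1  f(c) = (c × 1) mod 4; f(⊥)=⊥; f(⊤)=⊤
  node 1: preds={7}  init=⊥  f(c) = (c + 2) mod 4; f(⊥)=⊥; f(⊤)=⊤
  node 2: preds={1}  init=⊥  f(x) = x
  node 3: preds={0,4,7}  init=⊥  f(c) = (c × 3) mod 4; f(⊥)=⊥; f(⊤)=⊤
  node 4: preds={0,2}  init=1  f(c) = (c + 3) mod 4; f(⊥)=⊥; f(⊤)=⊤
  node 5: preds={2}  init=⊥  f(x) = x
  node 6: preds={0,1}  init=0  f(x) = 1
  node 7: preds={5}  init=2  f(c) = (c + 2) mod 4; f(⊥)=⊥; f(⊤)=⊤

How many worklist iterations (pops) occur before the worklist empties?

9

Trace (9 dequeues):
  [1] u=0 | in ⊥ | out 1 | ==
  [2] u=1 | in 2 | out 0 | prev ⊥ | push {}
  [3] u=2 | in 0 | out 0 | prev ⊥ | push {}
  [4] u=3 | in ⊤ | out ⊤ | prev ⊥ | push {}
  [5] u=4 | in ⊤ | out ⊤ | prev 1 | push {3}
  [6] u=5 | in 0 | out 0 | prev ⊥ | push {}
  [7] u=6 | in ⊤ | out ⊤ | prev 0 | push {}
  [8] u=7 | in 0 | out 2 | ==
  [9] u=3 | in ⊤ | out ⊤ | ==

Converged values:
  [0] 1
  [1] 0
  [2] 0
  [3] ⊤
  [4] ⊤
  [5] 0
  [6] ⊤
  [7] 2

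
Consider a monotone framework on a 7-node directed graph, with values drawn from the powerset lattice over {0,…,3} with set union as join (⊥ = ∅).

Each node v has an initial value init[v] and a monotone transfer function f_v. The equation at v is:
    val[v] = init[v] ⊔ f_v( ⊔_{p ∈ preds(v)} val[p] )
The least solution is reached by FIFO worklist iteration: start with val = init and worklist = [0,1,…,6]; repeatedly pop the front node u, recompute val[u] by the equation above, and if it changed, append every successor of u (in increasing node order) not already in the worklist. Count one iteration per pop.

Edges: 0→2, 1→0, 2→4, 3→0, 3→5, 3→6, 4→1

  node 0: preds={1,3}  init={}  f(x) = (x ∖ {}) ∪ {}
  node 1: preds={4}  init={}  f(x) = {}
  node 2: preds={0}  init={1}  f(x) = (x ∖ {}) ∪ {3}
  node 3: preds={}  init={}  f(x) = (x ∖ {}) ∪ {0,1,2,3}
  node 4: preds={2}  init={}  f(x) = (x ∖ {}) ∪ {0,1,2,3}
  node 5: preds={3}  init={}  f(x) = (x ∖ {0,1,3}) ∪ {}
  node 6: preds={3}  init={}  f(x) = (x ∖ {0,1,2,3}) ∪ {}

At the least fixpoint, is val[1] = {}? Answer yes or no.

yes

Worklist (11 pops):
  #1 pop 0: in={} → {} (no change)
  #2 pop 1: in={} → {} (no change)
  #3 pop 2: in={} → {1,3} (was {1}); enqueue []
  #4 pop 3: in={} → {0,1,2,3} (was {}); enqueue [0]
  #5 pop 4: in={1,3} → {0,1,2,3} (was {}); enqueue [1]
  #6 pop 5: in={0,1,2,3} → {2} (was {}); enqueue []
  #7 pop 6: in={0,1,2,3} → {} (no change)
  #8 pop 0: in={0,1,2,3} → {0,1,2,3} (was {}); enqueue [2]
  #9 pop 1: in={0,1,2,3} → {} (no change)
  #10 pop 2: in={0,1,2,3} → {0,1,2,3} (was {1,3}); enqueue [4]
  #11 pop 4: in={0,1,2,3} → {0,1,2,3} (no change)

Fixpoint:
  val[0] = {0,1,2,3}
  val[1] = {}
  val[2] = {0,1,2,3}
  val[3] = {0,1,2,3}
  val[4] = {0,1,2,3}
  val[5] = {2}
  val[6] = {}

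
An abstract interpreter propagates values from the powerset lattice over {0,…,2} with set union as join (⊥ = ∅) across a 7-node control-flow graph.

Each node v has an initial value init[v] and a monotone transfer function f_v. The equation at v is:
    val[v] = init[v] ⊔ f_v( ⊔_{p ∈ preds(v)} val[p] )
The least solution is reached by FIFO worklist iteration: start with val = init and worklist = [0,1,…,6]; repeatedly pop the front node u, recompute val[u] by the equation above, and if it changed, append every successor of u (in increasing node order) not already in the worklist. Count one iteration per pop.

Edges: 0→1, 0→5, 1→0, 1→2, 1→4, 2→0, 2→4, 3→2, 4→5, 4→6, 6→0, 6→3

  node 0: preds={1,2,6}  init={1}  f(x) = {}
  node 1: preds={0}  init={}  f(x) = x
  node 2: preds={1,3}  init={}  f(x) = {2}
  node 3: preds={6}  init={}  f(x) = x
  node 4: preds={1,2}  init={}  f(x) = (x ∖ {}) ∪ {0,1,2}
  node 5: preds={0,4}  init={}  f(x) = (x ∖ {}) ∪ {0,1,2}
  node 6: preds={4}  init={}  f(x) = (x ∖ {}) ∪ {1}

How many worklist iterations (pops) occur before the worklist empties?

Iteration log — 10 steps:
  step 1. node 0  ⊔preds={}  new={1}  stable
  step 2. node 1  ⊔preds={1}  new={1}  old={}  +wl: 0
  step 3. node 2  ⊔preds={1}  new={2}  old={}  +wl: 
  step 4. node 3  ⊔preds={}  new={}  stable
  step 5. node 4  ⊔preds={1,2}  new={0,1,2}  old={}  +wl: 
  step 6. node 5  ⊔preds={0,1,2}  new={0,1,2}  old={}  +wl: 
  step 7. node 6  ⊔preds={0,1,2}  new={0,1,2}  old={}  +wl: 3
  step 8. node 0  ⊔preds={0,1,2}  new={1}  stable
  step 9. node 3  ⊔preds={0,1,2}  new={0,1,2}  old={}  +wl: 2
  step 10. node 2  ⊔preds={0,1,2}  new={2}  stable

Least fixpoint reached:
  node 0: {1}
  node 1: {1}
  node 2: {2}
  node 3: {0,1,2}
  node 4: {0,1,2}
  node 5: {0,1,2}
  node 6: {0,1,2}

10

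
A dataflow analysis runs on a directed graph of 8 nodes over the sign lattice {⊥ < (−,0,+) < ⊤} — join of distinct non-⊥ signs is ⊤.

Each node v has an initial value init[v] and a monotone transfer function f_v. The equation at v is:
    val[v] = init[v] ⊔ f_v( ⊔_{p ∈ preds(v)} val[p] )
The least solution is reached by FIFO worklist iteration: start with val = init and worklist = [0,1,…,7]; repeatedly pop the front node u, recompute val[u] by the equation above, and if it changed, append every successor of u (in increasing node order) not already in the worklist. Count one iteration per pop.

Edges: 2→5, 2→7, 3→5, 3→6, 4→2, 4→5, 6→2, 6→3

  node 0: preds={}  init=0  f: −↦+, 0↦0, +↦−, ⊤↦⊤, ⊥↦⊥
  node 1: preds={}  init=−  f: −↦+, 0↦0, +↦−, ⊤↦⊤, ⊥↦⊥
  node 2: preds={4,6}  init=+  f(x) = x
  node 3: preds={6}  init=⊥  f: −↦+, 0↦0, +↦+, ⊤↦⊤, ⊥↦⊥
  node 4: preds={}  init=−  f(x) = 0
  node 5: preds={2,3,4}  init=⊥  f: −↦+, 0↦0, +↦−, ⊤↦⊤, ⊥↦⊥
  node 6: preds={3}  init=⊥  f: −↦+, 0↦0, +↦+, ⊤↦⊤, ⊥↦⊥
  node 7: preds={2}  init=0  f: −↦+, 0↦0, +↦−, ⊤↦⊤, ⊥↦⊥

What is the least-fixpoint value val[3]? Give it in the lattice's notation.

Trace (9 dequeues):
  [1] u=0 | in ⊥ | out 0 | ==
  [2] u=1 | in ⊥ | out − | ==
  [3] u=2 | in − | out ⊤ | prev + | push {}
  [4] u=3 | in ⊥ | out ⊥ | ==
  [5] u=4 | in ⊥ | out ⊤ | prev − | push {2}
  [6] u=5 | in ⊤ | out ⊤ | prev ⊥ | push {}
  [7] u=6 | in ⊥ | out ⊥ | ==
  [8] u=7 | in ⊤ | out ⊤ | prev 0 | push {}
  [9] u=2 | in ⊤ | out ⊤ | ==

Converged values:
  [0] 0
  [1] −
  [2] ⊤
  [3] ⊥
  [4] ⊤
  [5] ⊤
  [6] ⊥
  [7] ⊤

⊥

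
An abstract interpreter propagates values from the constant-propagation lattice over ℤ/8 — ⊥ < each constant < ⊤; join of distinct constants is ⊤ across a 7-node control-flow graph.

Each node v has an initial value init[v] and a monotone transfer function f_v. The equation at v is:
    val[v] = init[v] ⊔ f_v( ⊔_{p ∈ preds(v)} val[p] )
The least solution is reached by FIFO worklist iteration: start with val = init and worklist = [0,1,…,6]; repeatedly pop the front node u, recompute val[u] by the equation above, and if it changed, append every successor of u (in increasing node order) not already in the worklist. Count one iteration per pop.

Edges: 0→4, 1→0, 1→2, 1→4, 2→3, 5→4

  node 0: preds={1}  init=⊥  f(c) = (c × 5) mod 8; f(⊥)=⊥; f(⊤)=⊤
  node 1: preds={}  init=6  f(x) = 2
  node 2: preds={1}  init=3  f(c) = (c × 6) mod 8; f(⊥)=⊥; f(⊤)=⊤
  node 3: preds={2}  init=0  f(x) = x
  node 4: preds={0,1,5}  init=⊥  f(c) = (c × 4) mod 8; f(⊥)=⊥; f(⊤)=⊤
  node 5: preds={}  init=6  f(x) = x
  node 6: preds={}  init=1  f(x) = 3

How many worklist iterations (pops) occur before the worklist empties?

Trace (9 dequeues):
  [1] u=0 | in 6 | out 6 | prev ⊥ | push {}
  [2] u=1 | in ⊥ | out ⊤ | prev 6 | push {0}
  [3] u=2 | in ⊤ | out ⊤ | prev 3 | push {}
  [4] u=3 | in ⊤ | out ⊤ | prev 0 | push {}
  [5] u=4 | in ⊤ | out ⊤ | prev ⊥ | push {}
  [6] u=5 | in ⊥ | out 6 | ==
  [7] u=6 | in ⊥ | out ⊤ | prev 1 | push {}
  [8] u=0 | in ⊤ | out ⊤ | prev 6 | push {4}
  [9] u=4 | in ⊤ | out ⊤ | ==

Converged values:
  [0] ⊤
  [1] ⊤
  [2] ⊤
  [3] ⊤
  [4] ⊤
  [5] 6
  [6] ⊤

9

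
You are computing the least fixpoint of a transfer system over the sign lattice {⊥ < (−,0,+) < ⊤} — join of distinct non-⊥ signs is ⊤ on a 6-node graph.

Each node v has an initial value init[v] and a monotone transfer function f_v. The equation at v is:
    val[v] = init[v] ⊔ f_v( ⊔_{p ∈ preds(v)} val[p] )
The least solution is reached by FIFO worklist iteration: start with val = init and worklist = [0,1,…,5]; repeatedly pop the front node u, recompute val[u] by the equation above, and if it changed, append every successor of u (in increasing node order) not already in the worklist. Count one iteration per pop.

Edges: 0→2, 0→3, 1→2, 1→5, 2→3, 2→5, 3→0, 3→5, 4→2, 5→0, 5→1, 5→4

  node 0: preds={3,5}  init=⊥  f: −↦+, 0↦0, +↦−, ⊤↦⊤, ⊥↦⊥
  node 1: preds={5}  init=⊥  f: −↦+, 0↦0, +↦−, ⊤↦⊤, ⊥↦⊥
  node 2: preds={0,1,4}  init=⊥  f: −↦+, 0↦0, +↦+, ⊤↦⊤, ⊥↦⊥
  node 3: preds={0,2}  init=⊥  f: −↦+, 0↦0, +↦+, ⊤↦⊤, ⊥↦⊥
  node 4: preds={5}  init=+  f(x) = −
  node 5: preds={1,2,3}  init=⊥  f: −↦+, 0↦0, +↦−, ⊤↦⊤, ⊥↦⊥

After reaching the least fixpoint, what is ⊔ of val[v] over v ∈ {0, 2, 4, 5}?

Trace (18 dequeues):
  [1] u=0 | in ⊥ | out ⊥ | ==
  [2] u=1 | in ⊥ | out ⊥ | ==
  [3] u=2 | in + | out + | prev ⊥ | push {}
  [4] u=3 | in + | out + | prev ⊥ | push {0}
  [5] u=4 | in ⊥ | out ⊤ | prev + | push {2}
  [6] u=5 | in + | out − | prev ⊥ | push {1,4}
  [7] u=0 | in ⊤ | out ⊤ | prev ⊥ | push {3}
  [8] u=2 | in ⊤ | out ⊤ | prev + | push {5}
  [9] u=1 | in − | out + | prev ⊥ | push {2}
  [10] u=4 | in − | out ⊤ | ==
  [11] u=3 | in ⊤ | out ⊤ | prev + | push {0}
  [12] u=5 | in ⊤ | out ⊤ | prev − | push {1,4}
  [13] u=2 | in ⊤ | out ⊤ | ==
  [14] u=0 | in ⊤ | out ⊤ | ==
  [15] u=1 | in ⊤ | out ⊤ | prev + | push {2,5}
  [16] u=4 | in ⊤ | out ⊤ | ==
  [17] u=2 | in ⊤ | out ⊤ | ==
  [18] u=5 | in ⊤ | out ⊤ | ==

Converged values:
  [0] ⊤
  [1] ⊤
  [2] ⊤
  [3] ⊤
  [4] ⊤
  [5] ⊤

⊤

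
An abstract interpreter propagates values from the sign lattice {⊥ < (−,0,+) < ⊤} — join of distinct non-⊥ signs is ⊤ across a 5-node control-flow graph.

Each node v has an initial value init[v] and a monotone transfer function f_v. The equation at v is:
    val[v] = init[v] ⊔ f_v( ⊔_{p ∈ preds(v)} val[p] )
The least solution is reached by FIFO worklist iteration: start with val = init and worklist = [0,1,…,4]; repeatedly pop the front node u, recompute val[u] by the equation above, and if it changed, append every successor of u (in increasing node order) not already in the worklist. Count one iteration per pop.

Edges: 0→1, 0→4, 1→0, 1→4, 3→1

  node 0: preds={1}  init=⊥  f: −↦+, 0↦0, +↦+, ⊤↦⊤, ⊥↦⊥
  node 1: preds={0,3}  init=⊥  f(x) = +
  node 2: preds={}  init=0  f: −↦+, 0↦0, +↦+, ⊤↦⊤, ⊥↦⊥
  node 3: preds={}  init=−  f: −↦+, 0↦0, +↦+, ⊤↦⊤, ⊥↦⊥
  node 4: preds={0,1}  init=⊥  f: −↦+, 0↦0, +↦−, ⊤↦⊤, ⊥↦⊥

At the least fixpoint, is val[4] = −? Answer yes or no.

Trace (8 dequeues):
  [1] u=0 | in ⊥ | out ⊥ | ==
  [2] u=1 | in − | out + | prev ⊥ | push {0}
  [3] u=2 | in ⊥ | out 0 | ==
  [4] u=3 | in ⊥ | out − | ==
  [5] u=4 | in + | out − | prev ⊥ | push {}
  [6] u=0 | in + | out + | prev ⊥ | push {1,4}
  [7] u=1 | in ⊤ | out + | ==
  [8] u=4 | in + | out − | ==

Converged values:
  [0] +
  [1] +
  [2] 0
  [3] −
  [4] −

yes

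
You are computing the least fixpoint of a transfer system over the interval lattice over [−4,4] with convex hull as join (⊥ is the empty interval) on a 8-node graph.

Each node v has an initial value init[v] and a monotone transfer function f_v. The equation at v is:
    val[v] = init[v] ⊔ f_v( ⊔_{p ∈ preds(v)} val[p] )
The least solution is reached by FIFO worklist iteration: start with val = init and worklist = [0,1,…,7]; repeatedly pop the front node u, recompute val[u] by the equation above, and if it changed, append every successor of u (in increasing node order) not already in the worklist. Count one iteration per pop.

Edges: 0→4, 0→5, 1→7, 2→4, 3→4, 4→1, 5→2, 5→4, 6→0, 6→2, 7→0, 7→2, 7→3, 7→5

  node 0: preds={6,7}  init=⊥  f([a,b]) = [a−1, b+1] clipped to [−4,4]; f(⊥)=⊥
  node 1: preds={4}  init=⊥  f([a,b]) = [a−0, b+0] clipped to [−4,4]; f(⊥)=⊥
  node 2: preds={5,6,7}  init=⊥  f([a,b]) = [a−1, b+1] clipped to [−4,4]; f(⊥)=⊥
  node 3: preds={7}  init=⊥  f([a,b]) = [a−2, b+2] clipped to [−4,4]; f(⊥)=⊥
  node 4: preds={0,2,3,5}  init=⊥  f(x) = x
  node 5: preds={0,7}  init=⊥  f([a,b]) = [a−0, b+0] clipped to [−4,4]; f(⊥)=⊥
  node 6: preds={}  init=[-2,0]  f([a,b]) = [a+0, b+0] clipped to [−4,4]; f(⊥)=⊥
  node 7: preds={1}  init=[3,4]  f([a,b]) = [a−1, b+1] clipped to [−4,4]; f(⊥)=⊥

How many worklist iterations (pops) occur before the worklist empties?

Iteration log — 20 steps:
  step 1. node 0  ⊔preds=[-2,4]  new=[-3,4]  old=⊥  +wl: 
  step 2. node 1  ⊔preds=⊥  new=⊥  stable
  step 3. node 2  ⊔preds=[-2,4]  new=[-3,4]  old=⊥  +wl: 
  step 4. node 3  ⊔preds=[3,4]  new=[1,4]  old=⊥  +wl: 
  step 5. node 4  ⊔preds=[-3,4]  new=[-3,4]  old=⊥  +wl: 1
  step 6. node 5  ⊔preds=[-3,4]  new=[-3,4]  old=⊥  +wl: 2,4
  step 7. node 6  ⊔preds=⊥  new=[-2,0]  stable
  step 8. node 7  ⊔preds=⊥  new=[3,4]  stable
  step 9. node 1  ⊔preds=[-3,4]  new=[-3,4]  old=⊥  +wl: 7
  step 10. node 2  ⊔preds=[-3,4]  new=[-4,4]  old=[-3,4]  +wl: 
  step 11. node 4  ⊔preds=[-4,4]  new=[-4,4]  old=[-3,4]  +wl: 1
  step 12. node 7  ⊔preds=[-3,4]  new=[-4,4]  old=[3,4]  +wl: 0,2,3,5
  step 13. node 1  ⊔preds=[-4,4]  new=[-4,4]  old=[-3,4]  +wl: 7
  step 14. node 0  ⊔preds=[-4,4]  new=[-4,4]  old=[-3,4]  +wl: 4
  step 15. node 2  ⊔preds=[-4,4]  new=[-4,4]  stable
  step 16. node 3  ⊔preds=[-4,4]  new=[-4,4]  old=[1,4]  +wl: 
  step 17. node 5  ⊔preds=[-4,4]  new=[-4,4]  old=[-3,4]  +wl: 2
  step 18. node 7  ⊔preds=[-4,4]  new=[-4,4]  stable
  step 19. node 4  ⊔preds=[-4,4]  new=[-4,4]  stable
  step 20. node 2  ⊔preds=[-4,4]  new=[-4,4]  stable

Least fixpoint reached:
  node 0: [-4,4]
  node 1: [-4,4]
  node 2: [-4,4]
  node 3: [-4,4]
  node 4: [-4,4]
  node 5: [-4,4]
  node 6: [-2,0]
  node 7: [-4,4]

20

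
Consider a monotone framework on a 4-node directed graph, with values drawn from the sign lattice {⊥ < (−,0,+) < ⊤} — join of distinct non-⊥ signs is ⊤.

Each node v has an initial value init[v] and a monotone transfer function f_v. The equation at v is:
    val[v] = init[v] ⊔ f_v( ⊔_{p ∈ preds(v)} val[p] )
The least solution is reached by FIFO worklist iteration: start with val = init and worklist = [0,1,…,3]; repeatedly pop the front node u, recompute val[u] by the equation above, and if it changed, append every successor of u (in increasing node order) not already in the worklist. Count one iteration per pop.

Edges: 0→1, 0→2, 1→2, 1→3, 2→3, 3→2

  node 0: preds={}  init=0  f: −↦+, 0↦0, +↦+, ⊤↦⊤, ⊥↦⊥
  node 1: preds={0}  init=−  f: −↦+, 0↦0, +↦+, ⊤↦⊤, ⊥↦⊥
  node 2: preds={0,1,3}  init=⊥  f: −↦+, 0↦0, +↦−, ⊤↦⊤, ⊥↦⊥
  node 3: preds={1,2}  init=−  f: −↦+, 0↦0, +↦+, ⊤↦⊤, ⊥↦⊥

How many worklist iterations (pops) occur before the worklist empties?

Trace (5 dequeues):
  [1] u=0 | in ⊥ | out 0 | ==
  [2] u=1 | in 0 | out ⊤ | prev − | push {}
  [3] u=2 | in ⊤ | out ⊤ | prev ⊥ | push {}
  [4] u=3 | in ⊤ | out ⊤ | prev − | push {2}
  [5] u=2 | in ⊤ | out ⊤ | ==

Converged values:
  [0] 0
  [1] ⊤
  [2] ⊤
  [3] ⊤

5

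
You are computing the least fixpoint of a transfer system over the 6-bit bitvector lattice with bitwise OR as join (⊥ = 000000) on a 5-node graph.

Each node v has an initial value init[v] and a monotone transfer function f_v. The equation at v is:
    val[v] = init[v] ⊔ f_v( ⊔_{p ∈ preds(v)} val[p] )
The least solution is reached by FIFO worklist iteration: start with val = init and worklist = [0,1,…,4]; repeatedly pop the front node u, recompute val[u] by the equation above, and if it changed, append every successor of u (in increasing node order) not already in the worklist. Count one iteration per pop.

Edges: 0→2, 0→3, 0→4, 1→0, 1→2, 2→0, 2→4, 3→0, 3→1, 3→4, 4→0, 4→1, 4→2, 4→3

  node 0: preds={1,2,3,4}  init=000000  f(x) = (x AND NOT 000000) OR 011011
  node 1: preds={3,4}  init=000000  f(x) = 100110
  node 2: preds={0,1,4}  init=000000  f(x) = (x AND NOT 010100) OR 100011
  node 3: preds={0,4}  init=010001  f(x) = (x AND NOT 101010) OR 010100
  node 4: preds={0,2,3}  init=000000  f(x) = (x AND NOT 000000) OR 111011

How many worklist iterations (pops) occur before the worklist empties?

10

Worklist (10 pops):
  #1 pop 0: in=010001 → 011011 (was 000000); enqueue []
  #2 pop 1: in=010001 → 100110 (was 000000); enqueue [0]
  #3 pop 2: in=111111 → 101011 (was 000000); enqueue []
  #4 pop 3: in=011011 → 010101 (was 010001); enqueue [1]
  #5 pop 4: in=111111 → 111111 (was 000000); enqueue [2,3]
  #6 pop 0: in=111111 → 111111 (was 011011); enqueue [4]
  #7 pop 1: in=111111 → 100110 (no change)
  #8 pop 2: in=111111 → 101011 (no change)
  #9 pop 3: in=111111 → 010101 (no change)
  #10 pop 4: in=111111 → 111111 (no change)

Fixpoint:
  val[0] = 111111
  val[1] = 100110
  val[2] = 101011
  val[3] = 010101
  val[4] = 111111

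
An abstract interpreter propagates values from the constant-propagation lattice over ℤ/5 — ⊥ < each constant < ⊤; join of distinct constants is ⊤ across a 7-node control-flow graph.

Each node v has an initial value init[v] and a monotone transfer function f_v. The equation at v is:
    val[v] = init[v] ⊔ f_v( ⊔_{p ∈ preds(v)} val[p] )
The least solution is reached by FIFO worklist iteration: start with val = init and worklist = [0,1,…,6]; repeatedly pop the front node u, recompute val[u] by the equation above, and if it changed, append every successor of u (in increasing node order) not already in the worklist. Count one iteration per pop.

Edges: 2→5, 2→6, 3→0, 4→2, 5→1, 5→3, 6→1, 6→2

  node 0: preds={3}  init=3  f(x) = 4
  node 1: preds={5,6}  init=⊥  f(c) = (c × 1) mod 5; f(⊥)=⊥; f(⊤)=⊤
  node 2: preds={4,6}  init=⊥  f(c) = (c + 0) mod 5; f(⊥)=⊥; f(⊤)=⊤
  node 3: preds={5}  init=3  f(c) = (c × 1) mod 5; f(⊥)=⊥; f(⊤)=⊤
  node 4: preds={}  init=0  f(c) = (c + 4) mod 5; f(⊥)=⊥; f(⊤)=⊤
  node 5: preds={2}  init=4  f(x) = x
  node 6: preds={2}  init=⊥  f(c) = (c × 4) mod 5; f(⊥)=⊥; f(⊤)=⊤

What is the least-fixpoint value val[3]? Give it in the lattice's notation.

⊤

Iteration log — 11 steps:
  step 1. node 0  ⊔preds=3  new=⊤  old=3  +wl: 
  step 2. node 1  ⊔preds=4  new=4  old=⊥  +wl: 
  step 3. node 2  ⊔preds=0  new=0  old=⊥  +wl: 
  step 4. node 3  ⊔preds=4  new=⊤  old=3  +wl: 0
  step 5. node 4  ⊔preds=⊥  new=0  stable
  step 6. node 5  ⊔preds=0  new=⊤  old=4  +wl: 1,3
  step 7. node 6  ⊔preds=0  new=0  old=⊥  +wl: 2
  step 8. node 0  ⊔preds=⊤  new=⊤  stable
  step 9. node 1  ⊔preds=⊤  new=⊤  old=4  +wl: 
  step 10. node 3  ⊔preds=⊤  new=⊤  stable
  step 11. node 2  ⊔preds=0  new=0  stable

Least fixpoint reached:
  node 0: ⊤
  node 1: ⊤
  node 2: 0
  node 3: ⊤
  node 4: 0
  node 5: ⊤
  node 6: 0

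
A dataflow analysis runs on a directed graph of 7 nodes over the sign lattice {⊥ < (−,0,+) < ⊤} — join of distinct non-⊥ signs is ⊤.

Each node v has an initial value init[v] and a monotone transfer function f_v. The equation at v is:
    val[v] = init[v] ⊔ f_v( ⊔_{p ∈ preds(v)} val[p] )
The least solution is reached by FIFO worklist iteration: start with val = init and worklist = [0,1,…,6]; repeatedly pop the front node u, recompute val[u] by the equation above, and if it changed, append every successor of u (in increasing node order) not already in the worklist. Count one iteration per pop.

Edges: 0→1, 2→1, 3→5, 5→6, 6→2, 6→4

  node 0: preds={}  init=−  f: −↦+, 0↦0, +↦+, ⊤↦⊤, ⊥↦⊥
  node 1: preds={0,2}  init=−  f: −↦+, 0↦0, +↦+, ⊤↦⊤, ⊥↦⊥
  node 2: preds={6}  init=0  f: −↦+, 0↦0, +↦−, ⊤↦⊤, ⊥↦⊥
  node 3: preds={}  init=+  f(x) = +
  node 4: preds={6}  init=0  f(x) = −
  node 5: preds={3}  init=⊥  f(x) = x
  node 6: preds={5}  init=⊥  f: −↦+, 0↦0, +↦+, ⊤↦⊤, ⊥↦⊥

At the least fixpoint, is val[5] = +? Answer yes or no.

yes

Iteration log — 10 steps:
  step 1. node 0  ⊔preds=⊥  new=−  stable
  step 2. node 1  ⊔preds=⊤  new=⊤  old=−  +wl: 
  step 3. node 2  ⊔preds=⊥  new=0  stable
  step 4. node 3  ⊔preds=⊥  new=+  stable
  step 5. node 4  ⊔preds=⊥  new=⊤  old=0  +wl: 
  step 6. node 5  ⊔preds=+  new=+  old=⊥  +wl: 
  step 7. node 6  ⊔preds=+  new=+  old=⊥  +wl: 2,4
  step 8. node 2  ⊔preds=+  new=⊤  old=0  +wl: 1
  step 9. node 4  ⊔preds=+  new=⊤  stable
  step 10. node 1  ⊔preds=⊤  new=⊤  stable

Least fixpoint reached:
  node 0: −
  node 1: ⊤
  node 2: ⊤
  node 3: +
  node 4: ⊤
  node 5: +
  node 6: +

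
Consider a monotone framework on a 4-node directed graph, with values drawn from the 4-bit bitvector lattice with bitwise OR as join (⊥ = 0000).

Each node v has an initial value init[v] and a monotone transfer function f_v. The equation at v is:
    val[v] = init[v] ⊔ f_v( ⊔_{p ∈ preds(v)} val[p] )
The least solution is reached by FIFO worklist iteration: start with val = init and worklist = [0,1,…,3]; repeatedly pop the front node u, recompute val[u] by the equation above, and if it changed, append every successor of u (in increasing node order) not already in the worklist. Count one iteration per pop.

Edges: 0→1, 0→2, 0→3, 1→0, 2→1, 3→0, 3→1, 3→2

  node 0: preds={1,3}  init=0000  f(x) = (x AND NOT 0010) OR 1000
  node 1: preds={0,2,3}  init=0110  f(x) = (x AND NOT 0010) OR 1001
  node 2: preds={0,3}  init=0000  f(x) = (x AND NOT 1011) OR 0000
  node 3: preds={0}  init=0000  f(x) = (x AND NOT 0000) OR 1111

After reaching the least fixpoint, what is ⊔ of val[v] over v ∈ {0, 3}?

Worklist (8 pops):
  #1 pop 0: in=0110 → 1100 (was 0000); enqueue []
  #2 pop 1: in=1100 → 1111 (was 0110); enqueue [0]
  #3 pop 2: in=1100 → 0100 (was 0000); enqueue [1]
  #4 pop 3: in=1100 → 1111 (was 0000); enqueue [2]
  #5 pop 0: in=1111 → 1101 (was 1100); enqueue [3]
  #6 pop 1: in=1111 → 1111 (no change)
  #7 pop 2: in=1111 → 0100 (no change)
  #8 pop 3: in=1101 → 1111 (no change)

Fixpoint:
  val[0] = 1101
  val[1] = 1111
  val[2] = 0100
  val[3] = 1111

1111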